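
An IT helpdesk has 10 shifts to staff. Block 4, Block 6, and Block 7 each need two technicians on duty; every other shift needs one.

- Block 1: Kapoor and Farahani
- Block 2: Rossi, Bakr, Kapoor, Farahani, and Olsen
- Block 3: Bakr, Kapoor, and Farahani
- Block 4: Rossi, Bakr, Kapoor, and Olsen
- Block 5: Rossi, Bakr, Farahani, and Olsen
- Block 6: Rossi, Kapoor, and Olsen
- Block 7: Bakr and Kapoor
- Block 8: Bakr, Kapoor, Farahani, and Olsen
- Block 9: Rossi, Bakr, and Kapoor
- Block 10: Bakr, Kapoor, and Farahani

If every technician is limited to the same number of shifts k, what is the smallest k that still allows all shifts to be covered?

3

With 5 technicians and 13 worker-slots to fill, someone must work at least ⌈13/5⌉ = 3 shifts, so k ≥ 3.
k = 3 works: Block 1→Kapoor, Block 2→Farahani, Block 3→Bakr, Block 4→Rossi+Olsen, Block 5→Farahani, Block 6→Rossi+Kapoor, Block 7→Bakr+Kapoor, Block 8→Farahani, Block 9→Rossi, Block 10→Bakr.
Loads: Rossi 3, Bakr 3, Kapoor 3, Farahani 3, Olsen 1 — all ≤ 3.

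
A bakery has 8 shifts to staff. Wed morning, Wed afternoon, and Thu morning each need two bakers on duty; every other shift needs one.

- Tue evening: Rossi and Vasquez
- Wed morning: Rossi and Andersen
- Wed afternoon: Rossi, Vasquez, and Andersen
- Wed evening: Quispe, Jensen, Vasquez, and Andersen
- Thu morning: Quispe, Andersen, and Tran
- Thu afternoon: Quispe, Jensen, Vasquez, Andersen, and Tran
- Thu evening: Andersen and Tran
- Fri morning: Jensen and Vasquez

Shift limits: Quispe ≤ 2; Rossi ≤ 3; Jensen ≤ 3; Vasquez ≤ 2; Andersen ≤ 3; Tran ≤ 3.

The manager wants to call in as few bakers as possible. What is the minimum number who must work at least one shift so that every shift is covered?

11 slots to fill and no one can take more than 3, so at least ⌈11/3⌉ = 4 bakers are needed.
Rossi, Jensen, Andersen, and Tran alone can cover everything: Tue evening→Rossi, Wed morning→Rossi+Andersen, Wed afternoon→Rossi+Andersen, Wed evening→Jensen, Thu morning→Andersen+Tran, Thu afternoon→Jensen, Thu evening→Tran, Fri morning→Jensen.

4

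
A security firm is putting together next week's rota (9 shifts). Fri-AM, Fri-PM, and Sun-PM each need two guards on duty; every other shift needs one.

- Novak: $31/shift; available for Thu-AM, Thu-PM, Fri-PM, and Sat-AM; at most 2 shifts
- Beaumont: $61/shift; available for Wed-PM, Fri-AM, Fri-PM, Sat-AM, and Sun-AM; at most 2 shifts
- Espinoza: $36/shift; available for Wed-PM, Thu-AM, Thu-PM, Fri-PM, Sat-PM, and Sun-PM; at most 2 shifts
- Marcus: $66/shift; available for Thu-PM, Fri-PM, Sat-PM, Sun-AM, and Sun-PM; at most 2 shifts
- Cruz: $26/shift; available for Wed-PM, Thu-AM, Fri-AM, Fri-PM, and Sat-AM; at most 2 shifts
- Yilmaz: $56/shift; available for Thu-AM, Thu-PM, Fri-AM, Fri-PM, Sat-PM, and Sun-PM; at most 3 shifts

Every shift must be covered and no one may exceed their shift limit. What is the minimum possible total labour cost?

$542

Picking the cheapest available guard for each shift independently would cost $437, but that ignores the shift limits.
An optimal schedule: Wed-PM→Cruz, Thu-AM→Novak, Thu-PM→Yilmaz, Fri-AM→Cruz+Yilmaz, Fri-PM→Beaumont+Marcus, Sat-AM→Novak, Sat-PM→Espinoza, Sun-AM→Beaumont, Sun-PM→Espinoza+Yilmaz.
Total: 26 + 31 + 56 + 26 + 56 + 61 + 66 + 31 + 36 + 61 + 36 + 56 = $542.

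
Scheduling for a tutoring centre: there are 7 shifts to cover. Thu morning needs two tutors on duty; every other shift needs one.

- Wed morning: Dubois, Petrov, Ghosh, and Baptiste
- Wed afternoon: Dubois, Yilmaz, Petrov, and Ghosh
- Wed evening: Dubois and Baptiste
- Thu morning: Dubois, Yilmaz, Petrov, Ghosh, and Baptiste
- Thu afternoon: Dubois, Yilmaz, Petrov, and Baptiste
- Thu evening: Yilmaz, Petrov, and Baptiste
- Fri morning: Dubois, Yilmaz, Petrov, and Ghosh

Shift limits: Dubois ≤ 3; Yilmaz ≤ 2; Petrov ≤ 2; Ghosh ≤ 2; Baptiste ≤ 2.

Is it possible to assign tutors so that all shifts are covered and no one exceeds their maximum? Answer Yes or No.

One valid schedule: Wed morning→Dubois, Wed afternoon→Dubois, Wed evening→Dubois, Thu morning→Petrov+Ghosh, Thu afternoon→Yilmaz, Thu evening→Yilmaz, Fri morning→Petrov.
Loads: Dubois 3/3, Yilmaz 2/2, Petrov 2/2, Ghosh 1/2, Baptiste 0/2 — all within limits.

Yes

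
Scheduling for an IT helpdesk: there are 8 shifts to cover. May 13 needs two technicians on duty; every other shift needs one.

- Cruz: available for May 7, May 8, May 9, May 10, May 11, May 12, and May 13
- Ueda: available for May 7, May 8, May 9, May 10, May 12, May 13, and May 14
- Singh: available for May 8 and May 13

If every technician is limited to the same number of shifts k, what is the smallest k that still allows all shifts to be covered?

4

With 3 technicians and 9 worker-slots to fill, someone must work at least ⌈9/3⌉ = 3 shifts, so k ≥ 3.
k = 3 is infeasible (exhaustive check).
k = 4 works: May 7→Cruz, May 8→Ueda, May 9→Cruz, May 10→Cruz, May 11→Cruz, May 12→Ueda, May 13→Ueda+Singh, May 14→Ueda.
Loads: Cruz 4, Ueda 4, Singh 1 — all ≤ 4.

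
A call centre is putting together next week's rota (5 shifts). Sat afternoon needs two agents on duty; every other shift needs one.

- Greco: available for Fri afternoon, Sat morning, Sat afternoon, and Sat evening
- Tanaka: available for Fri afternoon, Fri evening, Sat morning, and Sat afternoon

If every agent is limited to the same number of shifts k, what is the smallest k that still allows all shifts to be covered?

3

With 2 agents and 6 worker-slots to fill, someone must work at least ⌈6/2⌉ = 3 shifts, so k ≥ 3.
k = 3 works: Fri afternoon→Greco, Fri evening→Tanaka, Sat morning→Tanaka, Sat afternoon→Greco+Tanaka, Sat evening→Greco.
Loads: Greco 3, Tanaka 3 — all ≤ 3.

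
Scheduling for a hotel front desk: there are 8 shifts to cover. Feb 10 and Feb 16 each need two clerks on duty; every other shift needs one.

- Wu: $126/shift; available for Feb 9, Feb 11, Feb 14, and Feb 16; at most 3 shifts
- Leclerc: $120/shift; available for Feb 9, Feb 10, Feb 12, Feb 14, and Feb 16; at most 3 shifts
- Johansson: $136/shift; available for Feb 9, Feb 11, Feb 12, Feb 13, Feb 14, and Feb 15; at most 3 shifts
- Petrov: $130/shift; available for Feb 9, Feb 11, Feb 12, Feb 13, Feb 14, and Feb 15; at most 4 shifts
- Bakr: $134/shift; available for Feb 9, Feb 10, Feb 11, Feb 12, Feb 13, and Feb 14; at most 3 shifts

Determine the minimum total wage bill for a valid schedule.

$1262

Feb 10 can only be covered by Leclerc and Bakr, so that assignment is forced.
Feb 16 can only be covered by Wu and Leclerc, so that assignment is forced.
Picking the cheapest available clerk for each shift independently would cost $1246, but that ignores the shift limits.
An optimal schedule: Feb 9→Wu, Feb 10→Leclerc+Bakr, Feb 11→Wu, Feb 12→Leclerc, Feb 13→Petrov, Feb 14→Petrov, Feb 15→Petrov, Feb 16→Leclerc+Wu.
Total: 126 + 120 + 134 + 126 + 120 + 130 + 130 + 130 + 120 + 126 = $1262.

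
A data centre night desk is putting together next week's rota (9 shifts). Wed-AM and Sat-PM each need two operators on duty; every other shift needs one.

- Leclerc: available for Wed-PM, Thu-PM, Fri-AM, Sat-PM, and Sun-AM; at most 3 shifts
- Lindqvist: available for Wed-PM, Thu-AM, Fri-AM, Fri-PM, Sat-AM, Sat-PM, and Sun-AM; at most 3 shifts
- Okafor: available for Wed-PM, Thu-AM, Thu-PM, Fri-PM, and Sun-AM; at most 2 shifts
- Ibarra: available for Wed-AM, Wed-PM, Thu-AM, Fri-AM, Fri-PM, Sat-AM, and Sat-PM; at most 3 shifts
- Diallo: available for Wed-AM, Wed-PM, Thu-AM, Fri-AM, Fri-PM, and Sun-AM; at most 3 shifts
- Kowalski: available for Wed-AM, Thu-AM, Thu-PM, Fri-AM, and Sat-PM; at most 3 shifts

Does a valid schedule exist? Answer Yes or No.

One valid schedule: Wed-AM→Ibarra+Diallo, Wed-PM→Leclerc, Thu-AM→Lindqvist, Thu-PM→Leclerc, Fri-AM→Ibarra, Fri-PM→Lindqvist, Sat-AM→Lindqvist, Sat-PM→Ibarra+Kowalski, Sun-AM→Leclerc.
Loads: Leclerc 3/3, Lindqvist 3/3, Okafor 0/2, Ibarra 3/3, Diallo 1/3, Kowalski 1/3 — all within limits.

Yes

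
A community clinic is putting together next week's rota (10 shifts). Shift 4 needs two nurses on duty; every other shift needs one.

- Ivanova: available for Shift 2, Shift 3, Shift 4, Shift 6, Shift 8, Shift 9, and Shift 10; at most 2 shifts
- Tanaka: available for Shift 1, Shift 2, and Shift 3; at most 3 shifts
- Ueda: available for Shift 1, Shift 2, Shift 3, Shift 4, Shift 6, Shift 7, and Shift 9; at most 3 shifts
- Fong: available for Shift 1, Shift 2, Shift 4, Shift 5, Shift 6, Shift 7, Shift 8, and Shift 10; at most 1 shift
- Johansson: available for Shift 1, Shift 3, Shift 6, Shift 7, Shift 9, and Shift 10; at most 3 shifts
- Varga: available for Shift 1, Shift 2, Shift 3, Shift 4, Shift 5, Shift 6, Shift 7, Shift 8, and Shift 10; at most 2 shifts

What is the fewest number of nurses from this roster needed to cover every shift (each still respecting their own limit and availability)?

5

11 slots to fill and no one can take more than 3, so at least ⌈11/3⌉ = 4 nurses are needed.
No set of 4 nurses can cover every shift (each such set leaves at least one shift with no one available or exceeds a cap).
Ivanova, Tanaka, Ueda, Fong, and Johansson alone can cover everything: Shift 1→Tanaka, Shift 2→Tanaka, Shift 3→Tanaka, Shift 4→Ivanova+Ueda, Shift 5→Fong, Shift 6→Johansson, Shift 7→Ueda, Shift 8→Ivanova, Shift 9→Ueda, Shift 10→Johansson.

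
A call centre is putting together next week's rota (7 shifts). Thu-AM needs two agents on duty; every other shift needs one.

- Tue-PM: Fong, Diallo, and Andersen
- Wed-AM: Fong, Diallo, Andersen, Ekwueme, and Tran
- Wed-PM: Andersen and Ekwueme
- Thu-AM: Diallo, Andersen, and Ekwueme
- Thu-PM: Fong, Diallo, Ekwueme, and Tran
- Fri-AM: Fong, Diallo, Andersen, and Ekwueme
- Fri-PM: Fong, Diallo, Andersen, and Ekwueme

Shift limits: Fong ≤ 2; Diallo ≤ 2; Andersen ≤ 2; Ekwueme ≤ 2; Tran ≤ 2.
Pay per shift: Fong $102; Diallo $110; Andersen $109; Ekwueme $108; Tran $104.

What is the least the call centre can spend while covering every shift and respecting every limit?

Picking the cheapest available agent for each shift independently would cost $835, but that ignores the shift limits.
An optimal schedule: Tue-PM→Fong, Wed-AM→Tran, Wed-PM→Ekwueme, Thu-AM→Ekwueme+Andersen, Thu-PM→Tran, Fri-AM→Fong, Fri-PM→Andersen.
Total: 102 + 104 + 108 + 108 + 109 + 104 + 102 + 109 = $846.

$846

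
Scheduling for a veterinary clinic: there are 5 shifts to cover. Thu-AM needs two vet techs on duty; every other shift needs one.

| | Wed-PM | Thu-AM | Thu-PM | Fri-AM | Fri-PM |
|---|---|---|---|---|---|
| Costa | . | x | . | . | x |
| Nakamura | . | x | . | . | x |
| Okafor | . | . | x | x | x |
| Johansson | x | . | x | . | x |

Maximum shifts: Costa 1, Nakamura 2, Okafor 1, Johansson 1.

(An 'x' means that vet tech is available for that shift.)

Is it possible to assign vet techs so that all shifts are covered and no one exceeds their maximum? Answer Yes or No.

No

Shifts {Wed-PM, Thu-PM, Fri-AM} need 3 worker-slots in total, but the vet techs available for any of those shifts (Okafor and Johansson) can supply at most 2 among them. So no valid schedule exists.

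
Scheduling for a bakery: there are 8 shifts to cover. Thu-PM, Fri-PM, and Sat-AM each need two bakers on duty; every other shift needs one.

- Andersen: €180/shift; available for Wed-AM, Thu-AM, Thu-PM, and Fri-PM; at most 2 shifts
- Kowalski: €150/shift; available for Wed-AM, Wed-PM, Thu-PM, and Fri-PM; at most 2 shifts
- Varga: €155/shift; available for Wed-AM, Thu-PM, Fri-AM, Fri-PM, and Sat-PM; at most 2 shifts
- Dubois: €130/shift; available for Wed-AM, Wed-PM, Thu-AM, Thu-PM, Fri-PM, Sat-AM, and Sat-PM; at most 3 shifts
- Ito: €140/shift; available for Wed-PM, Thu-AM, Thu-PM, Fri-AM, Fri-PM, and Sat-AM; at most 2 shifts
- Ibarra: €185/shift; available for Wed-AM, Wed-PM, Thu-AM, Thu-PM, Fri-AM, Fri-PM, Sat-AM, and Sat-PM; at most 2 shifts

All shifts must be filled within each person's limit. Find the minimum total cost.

Picking the cheapest available baker for each shift independently would cost €1470, but that ignores the shift limits.
An optimal schedule: Wed-AM→Andersen, Wed-PM→Kowalski, Thu-AM→Andersen, Thu-PM→Kowalski+Dubois, Fri-AM→Varga, Fri-PM→Dubois+Ito, Sat-AM→Dubois+Ito, Sat-PM→Varga.
Total: 180 + 150 + 180 + 150 + 130 + 155 + 130 + 140 + 130 + 140 + 155 = €1640.

€1640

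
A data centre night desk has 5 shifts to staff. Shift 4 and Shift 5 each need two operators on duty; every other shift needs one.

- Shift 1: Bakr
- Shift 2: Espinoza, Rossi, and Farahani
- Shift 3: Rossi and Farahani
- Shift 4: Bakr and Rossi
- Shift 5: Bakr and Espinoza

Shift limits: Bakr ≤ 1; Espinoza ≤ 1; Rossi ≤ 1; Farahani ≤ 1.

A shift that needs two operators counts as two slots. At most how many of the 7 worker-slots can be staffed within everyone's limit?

4

Total capacity across all operators is 1+1+1+1 = 4, and 7 slots are needed, so at most 4 can be filled.
An assignment achieving 4: Shift 1→Bakr, Shift 2→Farahani, Shift 3→Rossi, Shift 5→Espinoza.
Loads: Bakr 1/1, Espinoza 1/1, Rossi 1/1, Farahani 1/1.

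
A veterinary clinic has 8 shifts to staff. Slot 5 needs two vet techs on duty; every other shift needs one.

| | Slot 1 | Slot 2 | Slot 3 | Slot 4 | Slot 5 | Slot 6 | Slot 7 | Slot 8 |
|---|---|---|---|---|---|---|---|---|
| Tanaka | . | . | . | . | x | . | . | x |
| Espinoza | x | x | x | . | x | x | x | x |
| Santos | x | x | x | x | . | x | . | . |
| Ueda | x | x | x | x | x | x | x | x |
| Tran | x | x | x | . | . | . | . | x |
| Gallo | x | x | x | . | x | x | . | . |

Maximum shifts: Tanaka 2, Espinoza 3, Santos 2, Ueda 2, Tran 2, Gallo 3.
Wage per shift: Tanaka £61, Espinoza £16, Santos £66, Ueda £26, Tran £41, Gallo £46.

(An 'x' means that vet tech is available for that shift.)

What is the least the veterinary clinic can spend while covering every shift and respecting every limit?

£274

Picking the cheapest available vet tech for each shift independently would cost £164, but that ignores the shift limits.
An optimal schedule: Slot 1→Tran, Slot 2→Tran, Slot 3→Gallo, Slot 4→Ueda, Slot 5→Ueda+Gallo, Slot 6→Espinoza, Slot 7→Espinoza, Slot 8→Espinoza.
Total: 41 + 41 + 46 + 26 + 26 + 46 + 16 + 16 + 16 = £274.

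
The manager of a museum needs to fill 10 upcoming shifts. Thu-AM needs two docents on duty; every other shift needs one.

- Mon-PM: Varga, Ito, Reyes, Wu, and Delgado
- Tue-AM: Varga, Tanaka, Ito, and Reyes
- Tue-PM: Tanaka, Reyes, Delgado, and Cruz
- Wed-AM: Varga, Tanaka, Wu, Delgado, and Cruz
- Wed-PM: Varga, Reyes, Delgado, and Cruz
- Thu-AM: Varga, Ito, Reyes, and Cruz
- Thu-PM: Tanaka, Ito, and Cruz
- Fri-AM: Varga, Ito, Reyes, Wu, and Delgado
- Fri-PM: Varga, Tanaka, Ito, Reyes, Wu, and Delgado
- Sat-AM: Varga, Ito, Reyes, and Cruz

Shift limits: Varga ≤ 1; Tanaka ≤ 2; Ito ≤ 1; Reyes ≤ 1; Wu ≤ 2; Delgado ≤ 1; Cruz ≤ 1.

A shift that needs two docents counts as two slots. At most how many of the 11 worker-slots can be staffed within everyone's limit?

9

Total capacity across all docents is 1+2+1+1+2+1+1 = 9, and 11 slots are needed, so at most 9 can be filled.
An assignment achieving 9: Mon-PM→Wu, Tue-AM→Varga, Tue-PM→Tanaka, Wed-AM→Wu, Wed-PM→Reyes, Thu-AM→Ito+Cruz, Thu-PM→Tanaka, Fri-AM→Delgado.
Loads: Varga 1/1, Tanaka 2/2, Ito 1/1, Reyes 1/1, Wu 2/2, Delgado 1/1, Cruz 1/1.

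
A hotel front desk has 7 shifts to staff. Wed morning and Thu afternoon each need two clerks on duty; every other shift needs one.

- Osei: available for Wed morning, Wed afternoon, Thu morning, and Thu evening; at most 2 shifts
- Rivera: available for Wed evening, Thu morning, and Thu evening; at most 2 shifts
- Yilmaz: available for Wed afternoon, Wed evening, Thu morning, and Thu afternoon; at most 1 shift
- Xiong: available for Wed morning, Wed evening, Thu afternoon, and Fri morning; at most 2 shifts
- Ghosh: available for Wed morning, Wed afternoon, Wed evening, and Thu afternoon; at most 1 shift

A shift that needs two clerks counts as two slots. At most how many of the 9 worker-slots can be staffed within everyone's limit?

8

Total capacity across all clerks is 2+2+1+2+1 = 8, and 9 slots are needed, so at most 8 can be filled.
An assignment achieving 8: Wed morning→Osei+Xiong, Wed afternoon→Yilmaz, Wed evening→Rivera, Thu morning→Rivera, Thu afternoon→Ghosh, Thu evening→Osei, Fri morning→Xiong.
Loads: Osei 2/2, Rivera 2/2, Yilmaz 1/1, Xiong 2/2, Ghosh 1/1.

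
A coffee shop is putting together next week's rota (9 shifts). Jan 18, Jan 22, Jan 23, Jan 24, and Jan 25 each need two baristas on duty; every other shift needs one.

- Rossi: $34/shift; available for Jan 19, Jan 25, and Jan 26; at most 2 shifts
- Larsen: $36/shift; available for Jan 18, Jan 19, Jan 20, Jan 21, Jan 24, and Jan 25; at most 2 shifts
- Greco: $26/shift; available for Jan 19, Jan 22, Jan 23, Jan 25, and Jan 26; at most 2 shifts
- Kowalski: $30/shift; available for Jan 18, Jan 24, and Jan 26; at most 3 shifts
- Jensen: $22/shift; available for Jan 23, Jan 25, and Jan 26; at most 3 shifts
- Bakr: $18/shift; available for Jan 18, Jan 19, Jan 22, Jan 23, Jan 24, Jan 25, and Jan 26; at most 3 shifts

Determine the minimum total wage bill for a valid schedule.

Jan 20 can only be covered by Larsen, so that assignment is forced.
Jan 21 can only be covered by Larsen, so that assignment is forced.
Jan 22 can only be covered by Greco and Bakr, so that assignment is forced.
Picking the cheapest available barista for each shift independently would cost $328, but that ignores the shift limits.
An optimal schedule: Jan 18→Bakr+Kowalski, Jan 19→Rossi, Jan 20→Larsen, Jan 21→Larsen, Jan 22→Bakr+Greco, Jan 23→Jensen+Greco, Jan 24→Bakr+Kowalski, Jan 25→Jensen+Rossi, Jan 26→Jensen.
Total: 18 + 30 + 34 + 36 + 36 + 18 + 26 + 22 + 26 + 18 + 30 + 22 + 34 + 22 = $372.

$372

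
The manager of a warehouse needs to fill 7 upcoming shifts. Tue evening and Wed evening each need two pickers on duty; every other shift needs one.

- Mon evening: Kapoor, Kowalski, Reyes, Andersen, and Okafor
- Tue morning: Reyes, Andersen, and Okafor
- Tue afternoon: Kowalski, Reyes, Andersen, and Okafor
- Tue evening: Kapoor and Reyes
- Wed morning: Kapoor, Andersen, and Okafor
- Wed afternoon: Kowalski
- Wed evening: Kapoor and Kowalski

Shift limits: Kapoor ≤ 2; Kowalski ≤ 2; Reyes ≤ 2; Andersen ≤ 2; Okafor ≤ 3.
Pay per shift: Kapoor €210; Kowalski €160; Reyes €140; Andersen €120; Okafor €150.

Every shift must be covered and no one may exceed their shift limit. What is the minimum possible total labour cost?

€1410

Tue evening can only be covered by Kapoor and Reyes, so that assignment is forced.
Wed afternoon can only be covered by Kowalski, so that assignment is forced.
Wed evening can only be covered by Kapoor and Kowalski, so that assignment is forced.
Picking the cheapest available picker for each shift independently would cost €1360, but that ignores the shift limits.
An optimal schedule: Mon evening→Okafor, Tue morning→Reyes, Tue afternoon→Andersen, Tue evening→Kapoor+Reyes, Wed morning→Andersen, Wed afternoon→Kowalski, Wed evening→Kapoor+Kowalski.
Total: 150 + 140 + 120 + 210 + 140 + 120 + 160 + 210 + 160 = €1410.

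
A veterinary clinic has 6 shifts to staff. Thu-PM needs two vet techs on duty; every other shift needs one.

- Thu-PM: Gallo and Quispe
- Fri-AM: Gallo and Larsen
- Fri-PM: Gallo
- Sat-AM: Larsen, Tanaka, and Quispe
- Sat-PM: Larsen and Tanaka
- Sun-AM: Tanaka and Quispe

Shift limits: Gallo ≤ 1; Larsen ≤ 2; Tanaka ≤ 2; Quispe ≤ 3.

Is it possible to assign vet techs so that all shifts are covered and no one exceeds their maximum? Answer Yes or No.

No

Total capacity is 8 and 7 slots are needed, so capacity alone doesn't rule it out.
Shifts {Thu-PM, Fri-PM} need 3 worker-slots in total, but the vet techs available for any of those shifts (Gallo and Quispe) can supply at most 2 among them. So no valid schedule exists.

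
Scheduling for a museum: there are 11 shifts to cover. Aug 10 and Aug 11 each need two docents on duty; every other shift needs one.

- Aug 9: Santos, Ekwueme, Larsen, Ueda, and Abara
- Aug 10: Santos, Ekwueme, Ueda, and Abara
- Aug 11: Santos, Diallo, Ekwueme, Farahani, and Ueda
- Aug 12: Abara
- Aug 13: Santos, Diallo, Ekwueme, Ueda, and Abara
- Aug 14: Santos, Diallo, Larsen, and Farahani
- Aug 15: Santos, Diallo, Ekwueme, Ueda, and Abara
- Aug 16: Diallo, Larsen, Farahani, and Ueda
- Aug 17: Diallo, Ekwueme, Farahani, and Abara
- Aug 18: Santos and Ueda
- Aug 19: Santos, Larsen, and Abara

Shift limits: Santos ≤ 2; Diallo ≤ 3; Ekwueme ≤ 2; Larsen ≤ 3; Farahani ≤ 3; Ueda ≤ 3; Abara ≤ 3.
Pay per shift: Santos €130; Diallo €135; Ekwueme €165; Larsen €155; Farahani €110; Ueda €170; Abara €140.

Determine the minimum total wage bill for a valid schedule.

Aug 12 can only be covered by Abara, so that assignment is forced.
Picking the cheapest available docent for each shift independently would cost €1630, but that ignores the shift limits.
An optimal schedule: Aug 9→Larsen, Aug 10→Santos+Abara, Aug 11→Farahani+Diallo, Aug 12→Abara, Aug 13→Diallo, Aug 14→Farahani, Aug 15→Diallo, Aug 16→Larsen, Aug 17→Farahani, Aug 18→Santos, Aug 19→Abara.
Total: 155 + 130 + 140 + 110 + 135 + 140 + 135 + 110 + 135 + 155 + 110 + 130 + 140 = €1725.

€1725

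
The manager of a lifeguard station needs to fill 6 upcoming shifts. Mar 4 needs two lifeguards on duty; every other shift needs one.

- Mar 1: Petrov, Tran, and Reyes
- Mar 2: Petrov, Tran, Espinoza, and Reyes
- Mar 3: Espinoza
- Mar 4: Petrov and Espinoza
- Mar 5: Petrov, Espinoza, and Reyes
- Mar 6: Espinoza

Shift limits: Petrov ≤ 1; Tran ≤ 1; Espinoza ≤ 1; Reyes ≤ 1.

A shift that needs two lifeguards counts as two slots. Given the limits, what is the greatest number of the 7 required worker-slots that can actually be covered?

4

Total capacity across all lifeguards is 1+1+1+1 = 4, and 7 slots are needed, so at most 4 can be filled.
An assignment achieving 4: Mar 1→Tran, Mar 3→Espinoza, Mar 4→Petrov, Mar 5→Reyes.
Loads: Petrov 1/1, Tran 1/1, Espinoza 1/1, Reyes 1/1.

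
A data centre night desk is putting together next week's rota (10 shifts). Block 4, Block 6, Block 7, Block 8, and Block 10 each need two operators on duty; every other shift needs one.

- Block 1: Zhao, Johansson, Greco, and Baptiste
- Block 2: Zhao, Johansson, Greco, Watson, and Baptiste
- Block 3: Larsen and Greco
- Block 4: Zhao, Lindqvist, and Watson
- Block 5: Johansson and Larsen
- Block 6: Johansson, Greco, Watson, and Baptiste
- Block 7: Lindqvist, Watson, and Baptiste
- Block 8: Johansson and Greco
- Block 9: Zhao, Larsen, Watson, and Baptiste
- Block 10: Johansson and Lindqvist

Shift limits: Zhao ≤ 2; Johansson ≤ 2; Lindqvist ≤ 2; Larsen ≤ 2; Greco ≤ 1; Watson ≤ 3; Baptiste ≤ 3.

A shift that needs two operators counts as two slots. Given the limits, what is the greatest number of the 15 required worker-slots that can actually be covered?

15

Total capacity across all operators is 2+2+2+2+1+3+3 = 15, and 15 slots are needed, so at most 15 can be filled.
An assignment achieving 15: Block 1→Zhao, Block 2→Baptiste, Block 3→Larsen, Block 4→Zhao+Lindqvist, Block 5→Larsen, Block 6→Watson+Baptiste, Block 7→Watson+Baptiste, Block 8→Johansson+Greco, Block 9→Watson, Block 10→Johansson+Lindqvist.
Loads: Zhao 2/2, Johansson 2/2, Lindqvist 2/2, Larsen 2/2, Greco 1/1, Watson 3/3, Baptiste 3/3.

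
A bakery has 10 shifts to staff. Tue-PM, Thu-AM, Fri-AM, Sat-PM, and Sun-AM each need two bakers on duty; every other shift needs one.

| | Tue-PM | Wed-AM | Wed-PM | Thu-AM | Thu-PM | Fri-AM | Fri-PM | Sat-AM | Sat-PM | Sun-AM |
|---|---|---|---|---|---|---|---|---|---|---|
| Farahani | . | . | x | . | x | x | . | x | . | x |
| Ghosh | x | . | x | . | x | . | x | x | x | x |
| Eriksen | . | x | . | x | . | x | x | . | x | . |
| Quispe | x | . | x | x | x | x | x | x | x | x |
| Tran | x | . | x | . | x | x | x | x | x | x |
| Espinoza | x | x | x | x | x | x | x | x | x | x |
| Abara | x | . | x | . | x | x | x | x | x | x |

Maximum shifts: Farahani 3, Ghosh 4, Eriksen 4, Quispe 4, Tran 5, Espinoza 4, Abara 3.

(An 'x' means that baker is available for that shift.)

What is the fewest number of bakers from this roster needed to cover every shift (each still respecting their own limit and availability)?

4

15 slots to fill and no one can take more than 5, so at least ⌈15/5⌉ = 3 bakers are needed.
Any 3 bakers together have capacity at most 5+4+4 = 13 < 15 slots, so 3 can never suffice.
Farahani, Ghosh, Eriksen, and Quispe alone can cover everything: Tue-PM→Ghosh+Quispe, Wed-AM→Eriksen, Wed-PM→Farahani, Thu-AM→Eriksen+Quispe, Thu-PM→Farahani, Fri-AM→Farahani+Eriksen, Fri-PM→Ghosh, Sat-AM→Ghosh, Sat-PM→Eriksen+Quispe, Sun-AM→Ghosh+Quispe.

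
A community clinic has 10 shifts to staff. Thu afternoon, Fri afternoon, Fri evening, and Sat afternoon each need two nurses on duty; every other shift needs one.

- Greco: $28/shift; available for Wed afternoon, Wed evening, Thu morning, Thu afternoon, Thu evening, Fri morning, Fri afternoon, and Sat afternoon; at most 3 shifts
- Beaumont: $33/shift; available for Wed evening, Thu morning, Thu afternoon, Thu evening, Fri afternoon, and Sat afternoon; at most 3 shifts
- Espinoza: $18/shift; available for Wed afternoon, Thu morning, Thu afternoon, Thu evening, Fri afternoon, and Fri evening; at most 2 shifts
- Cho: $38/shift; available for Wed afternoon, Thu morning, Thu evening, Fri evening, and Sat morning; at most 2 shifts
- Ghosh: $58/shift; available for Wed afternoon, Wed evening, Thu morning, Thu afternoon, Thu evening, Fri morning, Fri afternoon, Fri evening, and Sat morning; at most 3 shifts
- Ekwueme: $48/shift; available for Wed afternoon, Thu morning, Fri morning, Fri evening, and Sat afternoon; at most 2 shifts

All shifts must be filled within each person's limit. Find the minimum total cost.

Picking the cheapest available nurse for each shift independently would cost $357, but that ignores the shift limits.
An optimal schedule: Wed afternoon→Espinoza, Wed evening→Greco, Thu morning→Ekwueme, Thu afternoon→Beaumont+Ghosh, Thu evening→Espinoza, Fri morning→Greco, Fri afternoon→Beaumont+Ghosh, Fri evening→Cho+Ekwueme, Sat morning→Cho, Sat afternoon→Greco+Beaumont.
Total: 18 + 28 + 48 + 33 + 58 + 18 + 28 + 33 + 58 + 38 + 48 + 38 + 28 + 33 = $507.

$507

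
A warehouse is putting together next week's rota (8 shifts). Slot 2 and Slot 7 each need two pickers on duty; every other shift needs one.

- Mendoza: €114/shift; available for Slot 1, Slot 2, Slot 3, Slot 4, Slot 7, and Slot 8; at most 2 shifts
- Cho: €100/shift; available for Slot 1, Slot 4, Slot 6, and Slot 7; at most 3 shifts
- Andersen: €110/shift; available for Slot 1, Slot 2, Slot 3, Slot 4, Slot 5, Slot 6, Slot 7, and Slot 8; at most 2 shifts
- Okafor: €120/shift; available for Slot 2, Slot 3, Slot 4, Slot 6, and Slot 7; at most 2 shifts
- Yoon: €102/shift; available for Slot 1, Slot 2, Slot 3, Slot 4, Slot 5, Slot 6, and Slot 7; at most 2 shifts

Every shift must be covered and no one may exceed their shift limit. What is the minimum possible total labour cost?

€1072

Picking the cheapest available picker for each shift independently would cost €1028, but that ignores the shift limits.
An optimal schedule: Slot 1→Cho, Slot 2→Andersen+Mendoza, Slot 3→Yoon, Slot 4→Cho, Slot 5→Yoon, Slot 6→Cho, Slot 7→Mendoza+Okafor, Slot 8→Andersen.
Total: 100 + 110 + 114 + 102 + 100 + 102 + 100 + 114 + 120 + 110 = €1072.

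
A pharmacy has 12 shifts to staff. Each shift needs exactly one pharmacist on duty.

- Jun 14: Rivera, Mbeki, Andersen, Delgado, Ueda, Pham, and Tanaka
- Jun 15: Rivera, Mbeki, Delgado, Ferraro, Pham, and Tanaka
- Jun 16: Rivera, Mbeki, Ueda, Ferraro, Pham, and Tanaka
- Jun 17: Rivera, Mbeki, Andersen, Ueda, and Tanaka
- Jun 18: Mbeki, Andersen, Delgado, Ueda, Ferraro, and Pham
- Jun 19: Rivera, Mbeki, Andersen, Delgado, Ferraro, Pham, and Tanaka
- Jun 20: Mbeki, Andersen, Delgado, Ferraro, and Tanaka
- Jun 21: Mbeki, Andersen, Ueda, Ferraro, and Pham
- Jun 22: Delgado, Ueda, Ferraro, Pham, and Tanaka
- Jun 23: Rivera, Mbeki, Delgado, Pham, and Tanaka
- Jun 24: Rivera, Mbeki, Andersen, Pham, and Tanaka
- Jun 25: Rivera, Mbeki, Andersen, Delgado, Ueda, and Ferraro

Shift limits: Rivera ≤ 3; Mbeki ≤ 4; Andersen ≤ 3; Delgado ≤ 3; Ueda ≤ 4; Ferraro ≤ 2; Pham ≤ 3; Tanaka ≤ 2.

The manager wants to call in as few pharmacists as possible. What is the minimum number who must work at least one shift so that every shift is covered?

4

12 slots to fill and no one can take more than 4, so at least ⌈12/4⌉ = 3 pharmacists are needed.
Any 3 pharmacists together have capacity at most 4+4+3 = 11 < 12 slots, so 3 can never suffice.
Rivera, Mbeki, Andersen, and Delgado alone can cover everything: Jun 14→Andersen, Jun 15→Rivera, Jun 16→Rivera, Jun 17→Rivera, Jun 18→Mbeki, Jun 19→Andersen, Jun 20→Mbeki, Jun 21→Mbeki, Jun 22→Delgado, Jun 23→Mbeki, Jun 24→Andersen, Jun 25→Delgado.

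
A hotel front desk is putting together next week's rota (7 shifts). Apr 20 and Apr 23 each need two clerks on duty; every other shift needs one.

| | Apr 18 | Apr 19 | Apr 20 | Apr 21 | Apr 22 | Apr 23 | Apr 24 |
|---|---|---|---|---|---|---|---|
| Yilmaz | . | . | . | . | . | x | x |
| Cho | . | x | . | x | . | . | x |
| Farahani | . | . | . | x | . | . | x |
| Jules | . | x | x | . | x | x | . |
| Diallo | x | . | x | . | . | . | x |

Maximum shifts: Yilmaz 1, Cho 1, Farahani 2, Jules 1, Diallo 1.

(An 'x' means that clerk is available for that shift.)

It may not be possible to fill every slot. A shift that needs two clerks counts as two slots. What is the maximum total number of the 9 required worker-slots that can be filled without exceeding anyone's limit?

6

Total capacity across all clerks is 1+1+2+1+1 = 6, and 9 slots are needed, so at most 6 can be filled.
An assignment achieving 6: Apr 18→Diallo, Apr 19→Cho, Apr 21→Farahani, Apr 22→Jules, Apr 23→Yilmaz, Apr 24→Farahani.
Loads: Yilmaz 1/1, Cho 1/1, Farahani 2/2, Jules 1/1, Diallo 1/1.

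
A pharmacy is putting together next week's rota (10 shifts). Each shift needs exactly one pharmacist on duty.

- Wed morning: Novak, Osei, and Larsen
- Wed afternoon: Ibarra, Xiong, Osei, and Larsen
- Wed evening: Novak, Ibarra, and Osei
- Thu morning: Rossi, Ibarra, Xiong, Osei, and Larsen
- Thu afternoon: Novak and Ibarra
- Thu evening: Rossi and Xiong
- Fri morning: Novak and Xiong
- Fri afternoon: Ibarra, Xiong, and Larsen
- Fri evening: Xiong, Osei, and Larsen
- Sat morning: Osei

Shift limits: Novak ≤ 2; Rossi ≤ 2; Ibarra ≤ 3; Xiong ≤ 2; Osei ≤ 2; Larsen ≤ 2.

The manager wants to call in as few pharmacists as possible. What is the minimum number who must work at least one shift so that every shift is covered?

10 slots to fill and no one can take more than 3, so at least ⌈10/3⌉ = 4 pharmacists are needed.
Any 4 pharmacists together have capacity at most 3+2+2+2 = 9 < 10 slots, so 4 can never suffice.
Novak, Rossi, Ibarra, Xiong, and Osei alone can cover everything: Wed morning→Novak, Wed afternoon→Ibarra, Wed evening→Ibarra, Thu morning→Rossi, Thu afternoon→Novak, Thu evening→Rossi, Fri morning→Xiong, Fri afternoon→Ibarra, Fri evening→Xiong, Sat morning→Osei.

5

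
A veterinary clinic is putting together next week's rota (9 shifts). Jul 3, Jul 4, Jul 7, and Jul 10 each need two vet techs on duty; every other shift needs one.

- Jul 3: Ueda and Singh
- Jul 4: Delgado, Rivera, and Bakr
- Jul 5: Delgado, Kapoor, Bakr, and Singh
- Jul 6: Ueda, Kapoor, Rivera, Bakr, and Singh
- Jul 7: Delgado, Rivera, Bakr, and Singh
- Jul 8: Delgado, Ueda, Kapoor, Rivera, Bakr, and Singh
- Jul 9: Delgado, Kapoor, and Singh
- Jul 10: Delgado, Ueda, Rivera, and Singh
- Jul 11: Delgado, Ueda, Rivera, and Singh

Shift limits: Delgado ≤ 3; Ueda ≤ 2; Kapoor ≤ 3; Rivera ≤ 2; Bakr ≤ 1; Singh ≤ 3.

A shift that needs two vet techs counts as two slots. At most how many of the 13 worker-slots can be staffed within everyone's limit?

13

Total capacity across all vet techs is 3+2+3+2+1+3 = 14, and 13 slots are needed, so at most 13 can be filled.
An assignment achieving 13: Jul 3→Ueda+Singh, Jul 4→Delgado+Rivera, Jul 5→Delgado, Jul 6→Kapoor, Jul 7→Rivera+Bakr, Jul 8→Kapoor, Jul 9→Delgado, Jul 10→Ueda+Singh, Jul 11→Singh.
Loads: Delgado 3/3, Ueda 2/2, Kapoor 2/3, Rivera 2/2, Bakr 1/1, Singh 3/3.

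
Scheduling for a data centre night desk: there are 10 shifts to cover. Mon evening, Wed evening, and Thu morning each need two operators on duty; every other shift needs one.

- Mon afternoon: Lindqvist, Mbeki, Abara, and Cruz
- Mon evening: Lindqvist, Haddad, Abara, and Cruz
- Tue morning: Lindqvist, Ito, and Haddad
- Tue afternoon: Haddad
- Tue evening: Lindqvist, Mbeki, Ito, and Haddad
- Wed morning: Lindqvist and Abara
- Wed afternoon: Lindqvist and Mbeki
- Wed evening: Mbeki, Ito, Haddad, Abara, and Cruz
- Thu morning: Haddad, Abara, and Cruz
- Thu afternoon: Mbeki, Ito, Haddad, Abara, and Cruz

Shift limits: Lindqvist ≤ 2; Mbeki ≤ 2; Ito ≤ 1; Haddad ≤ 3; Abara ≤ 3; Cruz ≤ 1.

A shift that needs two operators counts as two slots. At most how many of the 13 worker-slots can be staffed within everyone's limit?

12

Total capacity across all operators is 2+2+1+3+3+1 = 12, and 13 slots are needed, so at most 12 can be filled.
An assignment achieving 12: Mon afternoon→Mbeki, Mon evening→Haddad+Abara, Tue morning→Ito, Tue afternoon→Haddad, Tue evening→Mbeki, Wed morning→Lindqvist, Wed afternoon→Lindqvist, Wed evening→Abara+Cruz, Thu morning→Haddad+Abara.
Loads: Lindqvist 2/2, Mbeki 2/2, Ito 1/1, Haddad 3/3, Abara 3/3, Cruz 1/1.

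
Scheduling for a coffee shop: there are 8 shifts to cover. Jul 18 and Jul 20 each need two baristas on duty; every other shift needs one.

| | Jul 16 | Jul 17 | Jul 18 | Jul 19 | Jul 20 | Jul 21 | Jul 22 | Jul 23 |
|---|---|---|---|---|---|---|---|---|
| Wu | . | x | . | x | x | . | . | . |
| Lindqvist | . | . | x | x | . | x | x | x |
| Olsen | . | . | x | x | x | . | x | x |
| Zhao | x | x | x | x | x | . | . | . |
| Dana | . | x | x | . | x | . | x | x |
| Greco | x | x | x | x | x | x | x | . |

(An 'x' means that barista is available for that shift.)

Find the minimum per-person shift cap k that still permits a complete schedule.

With 6 baristas and 10 worker-slots to fill, someone must work at least ⌈10/6⌉ = 2 shifts, so k ≥ 2.
k = 2 works: Jul 16→Zhao, Jul 17→Wu, Jul 18→Olsen+Zhao, Jul 19→Wu, Jul 20→Dana+Greco, Jul 21→Lindqvist, Jul 22→Olsen, Jul 23→Lindqvist.
Loads: Wu 2, Lindqvist 2, Olsen 2, Zhao 2, Dana 1, Greco 1 — all ≤ 2.

2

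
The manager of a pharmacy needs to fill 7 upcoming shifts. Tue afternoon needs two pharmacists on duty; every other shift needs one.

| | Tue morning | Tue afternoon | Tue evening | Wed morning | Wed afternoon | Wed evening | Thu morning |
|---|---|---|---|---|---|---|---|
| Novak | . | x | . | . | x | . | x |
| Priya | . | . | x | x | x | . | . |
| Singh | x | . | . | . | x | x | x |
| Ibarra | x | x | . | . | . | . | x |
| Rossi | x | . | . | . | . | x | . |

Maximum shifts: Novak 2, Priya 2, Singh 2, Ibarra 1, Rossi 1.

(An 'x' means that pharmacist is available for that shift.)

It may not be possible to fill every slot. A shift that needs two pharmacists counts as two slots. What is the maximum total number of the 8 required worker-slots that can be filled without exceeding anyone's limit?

Total capacity across all pharmacists is 2+2+2+1+1 = 8, and 8 slots are needed, so at most 8 can be filled.
An assignment achieving 8: Tue morning→Rossi, Tue afternoon→Novak+Ibarra, Tue evening→Priya, Wed morning→Priya, Wed afternoon→Novak, Wed evening→Singh, Thu morning→Singh.
Loads: Novak 2/2, Priya 2/2, Singh 2/2, Ibarra 1/1, Rossi 1/1.

8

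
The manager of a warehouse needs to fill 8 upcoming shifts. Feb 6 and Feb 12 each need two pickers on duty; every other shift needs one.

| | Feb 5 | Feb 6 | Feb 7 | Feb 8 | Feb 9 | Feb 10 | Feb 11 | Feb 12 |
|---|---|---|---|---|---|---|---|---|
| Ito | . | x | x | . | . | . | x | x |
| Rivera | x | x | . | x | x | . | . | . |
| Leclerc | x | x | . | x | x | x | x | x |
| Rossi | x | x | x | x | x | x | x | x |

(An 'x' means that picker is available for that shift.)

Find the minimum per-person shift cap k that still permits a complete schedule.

With 4 pickers and 10 worker-slots to fill, someone must work at least ⌈10/4⌉ = 3 shifts, so k ≥ 3.
k = 3 works: Feb 5→Rivera, Feb 6→Leclerc+Rossi, Feb 7→Ito, Feb 8→Rivera, Feb 9→Rivera, Feb 10→Leclerc, Feb 11→Ito, Feb 12→Ito+Leclerc.
Loads: Ito 3, Rivera 3, Leclerc 3, Rossi 1 — all ≤ 3.

3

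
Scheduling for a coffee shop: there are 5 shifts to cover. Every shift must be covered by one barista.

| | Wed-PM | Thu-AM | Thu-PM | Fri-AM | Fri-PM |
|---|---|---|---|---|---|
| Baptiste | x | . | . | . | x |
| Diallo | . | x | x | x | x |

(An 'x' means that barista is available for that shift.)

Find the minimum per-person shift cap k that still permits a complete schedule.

With 2 baristas and 5 worker-slots to fill, someone must work at least ⌈5/2⌉ = 3 shifts, so k ≥ 3.
k = 3 works: Wed-PM→Baptiste, Thu-AM→Diallo, Thu-PM→Diallo, Fri-AM→Diallo, Fri-PM→Baptiste.
Loads: Baptiste 2, Diallo 3 — all ≤ 3.

3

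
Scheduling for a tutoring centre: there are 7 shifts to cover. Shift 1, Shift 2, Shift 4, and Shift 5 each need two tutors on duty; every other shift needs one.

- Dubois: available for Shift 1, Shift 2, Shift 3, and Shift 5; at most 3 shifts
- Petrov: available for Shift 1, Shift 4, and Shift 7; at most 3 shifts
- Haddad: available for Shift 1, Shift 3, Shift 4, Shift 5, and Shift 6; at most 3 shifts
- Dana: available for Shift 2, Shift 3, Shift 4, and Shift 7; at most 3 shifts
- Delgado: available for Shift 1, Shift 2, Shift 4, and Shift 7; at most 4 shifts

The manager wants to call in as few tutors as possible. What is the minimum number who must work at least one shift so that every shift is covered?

4

11 slots to fill and no one can take more than 4, so at least ⌈11/4⌉ = 3 tutors are needed.
Any 3 tutors together have capacity at most 4+3+3 = 10 < 11 slots, so 3 can never suffice.
Dubois, Petrov, Haddad, and Dana alone can cover everything: Shift 1→Dubois+Petrov, Shift 2→Dubois+Dana, Shift 3→Haddad, Shift 4→Petrov+Dana, Shift 5→Dubois+Haddad, Shift 6→Haddad, Shift 7→Petrov.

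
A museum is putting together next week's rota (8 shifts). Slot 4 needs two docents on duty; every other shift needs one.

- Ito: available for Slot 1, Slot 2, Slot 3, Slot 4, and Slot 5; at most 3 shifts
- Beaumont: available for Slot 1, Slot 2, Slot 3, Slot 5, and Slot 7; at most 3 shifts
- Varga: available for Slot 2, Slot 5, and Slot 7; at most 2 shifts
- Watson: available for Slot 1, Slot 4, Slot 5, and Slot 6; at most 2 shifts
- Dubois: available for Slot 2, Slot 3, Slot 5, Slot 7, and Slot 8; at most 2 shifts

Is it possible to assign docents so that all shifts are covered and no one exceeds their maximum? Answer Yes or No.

Yes

Slot 4 can only be covered by Ito and Watson, so that assignment is forced.
Slot 6 can only be covered by Watson, so that assignment is forced.
Slot 8 can only be covered by Dubois, so that assignment is forced.
One valid schedule: Slot 1→Ito, Slot 2→Beaumont, Slot 3→Ito, Slot 4→Ito+Watson, Slot 5→Beaumont, Slot 6→Watson, Slot 7→Beaumont, Slot 8→Dubois.
Loads: Ito 3/3, Beaumont 3/3, Varga 0/2, Watson 2/2, Dubois 1/2 — all within limits.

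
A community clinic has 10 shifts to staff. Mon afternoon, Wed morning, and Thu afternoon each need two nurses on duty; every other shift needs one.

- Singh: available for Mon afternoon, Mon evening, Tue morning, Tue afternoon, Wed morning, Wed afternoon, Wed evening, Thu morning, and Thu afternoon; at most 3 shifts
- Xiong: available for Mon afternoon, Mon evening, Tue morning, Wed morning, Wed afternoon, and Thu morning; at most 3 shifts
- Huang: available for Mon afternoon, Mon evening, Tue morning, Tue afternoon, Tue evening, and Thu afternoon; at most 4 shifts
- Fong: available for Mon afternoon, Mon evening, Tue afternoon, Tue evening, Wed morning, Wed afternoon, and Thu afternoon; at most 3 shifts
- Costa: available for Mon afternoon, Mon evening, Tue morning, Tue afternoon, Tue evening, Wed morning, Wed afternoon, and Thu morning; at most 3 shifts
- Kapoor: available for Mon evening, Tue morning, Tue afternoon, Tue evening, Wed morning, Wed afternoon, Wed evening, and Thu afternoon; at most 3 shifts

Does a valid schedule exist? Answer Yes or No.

One valid schedule: Mon afternoon→Xiong+Huang, Mon evening→Xiong, Tue morning→Singh, Tue afternoon→Huang, Tue evening→Huang, Wed morning→Fong+Costa, Wed afternoon→Xiong, Wed evening→Singh, Thu morning→Singh, Thu afternoon→Huang+Fong.
Loads: Singh 3/3, Xiong 3/3, Huang 4/4, Fong 2/3, Costa 1/3, Kapoor 0/3 — all within limits.

Yes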